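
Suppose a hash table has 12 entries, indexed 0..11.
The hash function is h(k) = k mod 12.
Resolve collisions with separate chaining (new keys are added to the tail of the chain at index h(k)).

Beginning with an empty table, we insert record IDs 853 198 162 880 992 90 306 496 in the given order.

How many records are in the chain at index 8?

1

Insert 853: h=1, bucket 1 empty -> new chain.
Insert 198: h=6, bucket 6 empty -> new chain.
Insert 162: h=6, bucket 6 nonempty -> append to chain.
Insert 880: h=4, bucket 4 empty -> new chain.
Insert 992: h=8, bucket 8 empty -> new chain.
Insert 90: h=6, bucket 6 nonempty -> append to chain.
Insert 306: h=6, bucket 6 nonempty -> append to chain.
Insert 496: h=4, bucket 4 nonempty -> append to chain.
Final buckets:
0: ∅
1: 853
2: ∅
3: ∅
4: 880 -> 496
5: ∅
6: 198 -> 162 -> 90 -> 306
7: ∅
8: 992
9: ∅
10: ∅
11: ∅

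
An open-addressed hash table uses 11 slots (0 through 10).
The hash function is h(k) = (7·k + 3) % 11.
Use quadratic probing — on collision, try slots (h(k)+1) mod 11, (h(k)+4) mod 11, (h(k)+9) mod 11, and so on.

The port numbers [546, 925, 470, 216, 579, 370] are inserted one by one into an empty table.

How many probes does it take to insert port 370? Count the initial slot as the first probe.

4

546 hashes to 8; slot 8 is free -> place at 8.
925 hashes to 10; slot 10 is free -> place at 10.
470 hashes to 4; slot 4 is free -> place at 4.
216 hashes to 8; 8 taken -> place at 9.
579 hashes to 8; 8,9 taken -> place at 1.
370 hashes to 8; 8,9,1 taken -> place at 6.
Table: [-, 579, -, -, 470, -, 370, -, 546, 216, 925]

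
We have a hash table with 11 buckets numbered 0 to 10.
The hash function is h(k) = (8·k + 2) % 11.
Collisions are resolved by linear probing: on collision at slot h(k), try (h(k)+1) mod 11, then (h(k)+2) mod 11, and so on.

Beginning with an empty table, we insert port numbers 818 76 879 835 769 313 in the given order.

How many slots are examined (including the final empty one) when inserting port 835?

818: h=1 -> slot 1
76: h=5 -> slot 5
879: h=5, probe 5,6 -> slot 6
835: h=5, probe 5,6,7 -> slot 7
769: h=5, probe 5,6,7,8 -> slot 8
313: h=9 -> slot 9
Table: [-, 818, -, -, -, 76, 879, 835, 769, 313, -]

3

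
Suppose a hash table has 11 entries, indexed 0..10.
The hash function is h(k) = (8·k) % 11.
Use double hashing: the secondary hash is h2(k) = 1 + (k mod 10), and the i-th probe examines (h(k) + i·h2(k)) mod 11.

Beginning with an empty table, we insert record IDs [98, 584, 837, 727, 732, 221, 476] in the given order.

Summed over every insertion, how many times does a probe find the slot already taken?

5

98: h=3 => slot 3
584: h=8 => slot 8
837: h=8, h2=8, probe 8,5 => slot 5
727: h=8, h2=8, probe 8,5,2 => slot 2
732: h=4 => slot 4
221: h=8, h2=2, probe 8,10 => slot 10
476: h=2, h2=7, probe 2,9 => slot 9
Table: [-, -, 727, 98, 732, 837, -, -, 584, 476, 221]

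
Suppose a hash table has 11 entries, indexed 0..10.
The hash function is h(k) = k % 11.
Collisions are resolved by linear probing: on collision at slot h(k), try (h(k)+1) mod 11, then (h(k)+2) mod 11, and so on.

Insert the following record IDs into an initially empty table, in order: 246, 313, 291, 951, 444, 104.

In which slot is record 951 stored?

7

246: h=4 → slot 4
313: h=5 → slot 5
291: h=5, probe 5,6 → slot 6
951: h=5, probe 5,6,7 → slot 7
444: h=4, probe 4,5,6,7,8 → slot 8
104: h=5, probe 5,6,7,8,9 → slot 9
Table: [-, -, -, -, 246, 313, 291, 951, 444, 104, -]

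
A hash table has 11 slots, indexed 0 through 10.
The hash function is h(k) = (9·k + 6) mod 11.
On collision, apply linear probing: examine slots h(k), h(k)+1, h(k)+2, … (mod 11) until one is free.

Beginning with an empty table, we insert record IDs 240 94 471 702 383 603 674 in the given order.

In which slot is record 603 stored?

3

Insert 240: h=10, slot 10 empty → index 10.
Insert 94: h=5, slot 5 empty → index 5.
Insert 471: h=10, slot 10 occupied → index 0.
Insert 702: h=10, slots 10,0 occupied → index 1.
Insert 383: h=10, slots 10,0,1 occupied → index 2.
Insert 603: h=10, slots 10,0,1,2 occupied → index 3.
Insert 674: h=0, slots 0,1,2,3 occupied → index 4.
Table: [471, 702, 383, 603, 674, 94, ., ., ., ., 240]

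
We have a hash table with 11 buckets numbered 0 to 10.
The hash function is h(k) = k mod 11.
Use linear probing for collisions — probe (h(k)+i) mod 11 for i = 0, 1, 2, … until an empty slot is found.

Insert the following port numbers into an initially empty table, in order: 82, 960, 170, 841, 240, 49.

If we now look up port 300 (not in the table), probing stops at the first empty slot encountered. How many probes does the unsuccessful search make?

82: h=5 → slot 5
960: h=3 → slot 3
170: h=5, probe 5,6 → slot 6
841: h=5, probe 5,6,7 → slot 7
240: h=9 → slot 9
49: h=5, probe 5,6,7,8 → slot 8
Table: [∅, ∅, ∅, 960, ∅, 82, 170, 841, 49, 240, ∅]
Lookup 300: h=3, probe 3,4 → slot 4 empty, not found.

2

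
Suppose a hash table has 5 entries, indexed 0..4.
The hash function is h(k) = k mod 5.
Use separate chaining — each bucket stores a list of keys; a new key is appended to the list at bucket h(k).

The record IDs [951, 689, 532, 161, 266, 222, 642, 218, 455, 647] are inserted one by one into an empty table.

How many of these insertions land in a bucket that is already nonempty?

951 → bucket 1
689 → bucket 4
532 → bucket 2
161 → bucket 1 (collision)
266 → bucket 1 (collision)
222 → bucket 2 (collision)
642 → bucket 2 (collision)
218 → bucket 3
455 → bucket 0
647 → bucket 2 (collision)
Final buckets:
0: 455
1: 951 -> 161 -> 266
2: 532 -> 222 -> 642 -> 647
3: 218
4: 689

5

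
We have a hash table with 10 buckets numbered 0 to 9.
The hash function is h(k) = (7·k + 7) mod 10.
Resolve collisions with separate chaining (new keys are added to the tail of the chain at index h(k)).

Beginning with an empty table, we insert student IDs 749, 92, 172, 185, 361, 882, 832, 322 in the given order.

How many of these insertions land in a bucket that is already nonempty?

749 -> bucket 0
92 -> bucket 1
172 -> bucket 1 (collision)
185 -> bucket 2
361 -> bucket 4
882 -> bucket 1 (collision)
832 -> bucket 1 (collision)
322 -> bucket 1 (collision)
Final buckets:
0: 749
1: 92 -> 172 -> 882 -> 832 -> 322
2: 185
3: _
4: 361
5: _
6: _
7: _
8: _
9: _

4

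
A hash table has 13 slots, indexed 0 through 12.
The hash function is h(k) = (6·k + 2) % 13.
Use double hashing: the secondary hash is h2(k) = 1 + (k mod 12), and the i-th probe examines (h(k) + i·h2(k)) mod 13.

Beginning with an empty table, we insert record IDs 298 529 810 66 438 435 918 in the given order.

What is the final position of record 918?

298 hashes to 9; slot 9 is free -> place at 9.
529 hashes to 4; slot 4 is free -> place at 4.
810 hashes to 0; slot 0 is free -> place at 0.
66 hashes to 8; slot 8 is free -> place at 8.
438 hashes to 4, h2=7; 4 taken -> place at 11.
435 hashes to 12; slot 12 is free -> place at 12.
918 hashes to 11, h2=7; 11 taken -> place at 5.
Table: [810, ∅, ∅, ∅, 529, 918, ∅, ∅, 66, 298, ∅, 438, 435]

5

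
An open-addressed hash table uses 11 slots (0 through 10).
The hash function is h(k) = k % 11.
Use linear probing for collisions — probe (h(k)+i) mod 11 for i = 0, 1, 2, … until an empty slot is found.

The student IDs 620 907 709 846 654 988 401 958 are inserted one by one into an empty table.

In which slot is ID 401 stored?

8

Insert 620: h=4, slot 4 empty -> index 4.
Insert 907: h=5, slot 5 empty -> index 5.
Insert 709: h=5, slot 5 occupied -> index 6.
Insert 846: h=10, slot 10 empty -> index 10.
Insert 654: h=5, slots 5,6 occupied -> index 7.
Insert 988: h=9, slot 9 empty -> index 9.
Insert 401: h=5, slots 5,6,7 occupied -> index 8.
Insert 958: h=1, slot 1 empty -> index 1.
Table: [., 958, ., ., 620, 907, 709, 654, 401, 988, 846]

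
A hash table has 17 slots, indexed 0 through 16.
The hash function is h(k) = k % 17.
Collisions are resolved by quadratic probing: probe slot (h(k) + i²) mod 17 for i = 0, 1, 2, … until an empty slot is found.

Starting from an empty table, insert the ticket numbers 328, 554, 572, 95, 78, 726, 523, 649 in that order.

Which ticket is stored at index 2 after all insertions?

328: h=5 -> slot 5
554: h=10 -> slot 10
572: h=11 -> slot 11
95: h=10, probe 10,11,14 -> slot 14
78: h=10, probe 10,11,14,2 -> slot 2
726: h=12 -> slot 12
523: h=13 -> slot 13
649: h=3 -> slot 3
Table: [_, _, 78, 649, _, 328, _, _, _, _, 554, 572, 726, 523, 95, _, _]

78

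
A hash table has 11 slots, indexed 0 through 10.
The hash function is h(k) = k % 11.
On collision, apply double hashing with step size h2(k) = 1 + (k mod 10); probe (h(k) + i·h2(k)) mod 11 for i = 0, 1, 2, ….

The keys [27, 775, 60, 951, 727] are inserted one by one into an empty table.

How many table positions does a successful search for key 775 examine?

2

27 hashes to 5; slot 5 is free -> place at 5.
775 hashes to 5, h2=6; 5 taken -> place at 0.
60 hashes to 5, h2=1; 5 taken -> place at 6.
951 hashes to 5, h2=2; 5 taken -> place at 7.
727 hashes to 1; slot 1 is free -> place at 1.
Table: [775, 727, ., ., ., 27, 60, 951, ., ., .]
Lookup 775: h=5, h2=6, probe 5,0 → found at 0.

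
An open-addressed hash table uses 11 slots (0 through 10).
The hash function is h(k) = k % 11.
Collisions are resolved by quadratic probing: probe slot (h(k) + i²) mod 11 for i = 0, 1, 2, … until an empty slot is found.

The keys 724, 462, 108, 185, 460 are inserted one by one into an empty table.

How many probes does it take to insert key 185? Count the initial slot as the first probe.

Insert 724: h=9, slot 9 empty => index 9.
Insert 462: h=0, slot 0 empty => index 0.
Insert 108: h=9, slot 9 occupied => index 10.
Insert 185: h=9, slots 9,10 occupied => index 2.
Insert 460: h=9, slots 9,10,2 occupied => index 7.
Table: [462, -, 185, -, -, -, -, 460, -, 724, 108]

3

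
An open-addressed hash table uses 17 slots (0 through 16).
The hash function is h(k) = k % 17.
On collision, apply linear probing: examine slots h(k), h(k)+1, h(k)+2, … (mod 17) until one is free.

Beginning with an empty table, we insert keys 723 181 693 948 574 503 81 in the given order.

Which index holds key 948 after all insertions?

Insert 723: h=9, slot 9 empty => index 9.
Insert 181: h=11, slot 11 empty => index 11.
Insert 693: h=13, slot 13 empty => index 13.
Insert 948: h=13, slot 13 occupied => index 14.
Insert 574: h=13, slots 13,14 occupied => index 15.
Insert 503: h=10, slot 10 empty => index 10.
Insert 81: h=13, slots 13,14,15 occupied => index 16.
Table: [-, -, -, -, -, -, -, -, -, 723, 503, 181, -, 693, 948, 574, 81]

14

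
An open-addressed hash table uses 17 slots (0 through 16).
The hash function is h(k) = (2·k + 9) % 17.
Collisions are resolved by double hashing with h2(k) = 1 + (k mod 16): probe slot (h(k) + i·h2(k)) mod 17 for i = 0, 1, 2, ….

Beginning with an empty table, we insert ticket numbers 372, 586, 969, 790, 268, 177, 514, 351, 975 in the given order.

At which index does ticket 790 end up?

372 hashes to 5; slot 5 is free → place at 5.
586 hashes to 8; slot 8 is free → place at 8.
969 hashes to 9; slot 9 is free → place at 9.
790 hashes to 8, h2=7; 8 taken → place at 15.
268 hashes to 1; slot 1 is free → place at 1.
177 hashes to 6; slot 6 is free → place at 6.
514 hashes to 0; slot 0 is free → place at 0.
351 hashes to 14; slot 14 is free → place at 14.
975 hashes to 4; slot 4 is free → place at 4.
Table: [514, 268, —, —, 975, 372, 177, —, 586, 969, —, —, —, —, 351, 790, —]

15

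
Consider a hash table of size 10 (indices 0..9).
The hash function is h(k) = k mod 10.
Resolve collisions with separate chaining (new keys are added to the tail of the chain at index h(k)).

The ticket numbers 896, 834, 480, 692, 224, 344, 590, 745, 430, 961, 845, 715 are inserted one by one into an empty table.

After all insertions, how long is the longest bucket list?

3

Insert 896: h=6, bucket 6 empty → new chain.
Insert 834: h=4, bucket 4 empty → new chain.
Insert 480: h=0, bucket 0 empty → new chain.
Insert 692: h=2, bucket 2 empty → new chain.
Insert 224: h=4, bucket 4 nonempty → append to chain.
Insert 344: h=4, bucket 4 nonempty → append to chain.
Insert 590: h=0, bucket 0 nonempty → append to chain.
Insert 745: h=5, bucket 5 empty → new chain.
Insert 430: h=0, bucket 0 nonempty → append to chain.
Insert 961: h=1, bucket 1 empty → new chain.
Insert 845: h=5, bucket 5 nonempty → append to chain.
Insert 715: h=5, bucket 5 nonempty → append to chain.
Final buckets:
0: 480 -> 590 -> 430
1: 961
2: 692
3: ∅
4: 834 -> 224 -> 344
5: 745 -> 845 -> 715
6: 896
7: ∅
8: ∅
9: ∅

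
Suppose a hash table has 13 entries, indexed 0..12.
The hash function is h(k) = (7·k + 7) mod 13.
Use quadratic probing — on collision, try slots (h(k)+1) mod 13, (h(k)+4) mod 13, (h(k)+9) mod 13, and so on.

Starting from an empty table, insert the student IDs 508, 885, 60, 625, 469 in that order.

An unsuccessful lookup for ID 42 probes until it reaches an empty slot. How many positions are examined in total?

2

508 hashes to 1; slot 1 is free -> place at 1.
885 hashes to 1; 1 taken -> place at 2.
60 hashes to 11; slot 11 is free -> place at 11.
625 hashes to 1; 1,2 taken -> place at 5.
469 hashes to 1; 1,2,5 taken -> place at 10.
Table: [∅, 508, 885, ∅, ∅, 625, ∅, ∅, ∅, ∅, 469, 60, ∅]
Lookup 42: h=2, probe 2,3 → slot 3 empty, not found.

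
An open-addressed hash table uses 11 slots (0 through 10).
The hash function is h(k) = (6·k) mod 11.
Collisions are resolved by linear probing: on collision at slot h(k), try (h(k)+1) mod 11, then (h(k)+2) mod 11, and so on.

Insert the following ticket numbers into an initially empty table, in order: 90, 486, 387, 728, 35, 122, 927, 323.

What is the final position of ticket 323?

8

90 hashes to 1; slot 1 is free => place at 1.
486 hashes to 1; 1 taken => place at 2.
387 hashes to 1; 1,2 taken => place at 3.
728 hashes to 1; 1,2,3 taken => place at 4.
35 hashes to 1; 1,2,3,4 taken => place at 5.
122 hashes to 6; slot 6 is free => place at 6.
927 hashes to 7; slot 7 is free => place at 7.
323 hashes to 2; 2,3,4,5,6,7 taken => place at 8.
Table: [—, 90, 486, 387, 728, 35, 122, 927, 323, —, —]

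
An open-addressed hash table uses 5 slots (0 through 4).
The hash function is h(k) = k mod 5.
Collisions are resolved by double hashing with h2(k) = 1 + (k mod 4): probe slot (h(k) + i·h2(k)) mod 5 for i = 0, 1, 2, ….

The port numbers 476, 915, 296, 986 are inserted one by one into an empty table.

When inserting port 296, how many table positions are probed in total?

476 hashes to 1; slot 1 is free => place at 1.
915 hashes to 0; slot 0 is free => place at 0.
296 hashes to 1, h2=1; 1 taken => place at 2.
986 hashes to 1, h2=3; 1 taken => place at 4.
Table: [915, 476, 296, —, 986]

2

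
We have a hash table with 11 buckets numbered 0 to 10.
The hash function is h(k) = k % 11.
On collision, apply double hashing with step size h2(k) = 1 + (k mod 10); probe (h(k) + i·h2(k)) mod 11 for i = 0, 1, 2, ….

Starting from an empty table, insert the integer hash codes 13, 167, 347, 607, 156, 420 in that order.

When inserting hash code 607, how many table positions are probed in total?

3

13 hashes to 2; slot 2 is free => place at 2.
167 hashes to 2, h2=8; 2 taken => place at 10.
347 hashes to 6; slot 6 is free => place at 6.
607 hashes to 2, h2=8; 2,10 taken => place at 7.
156 hashes to 2, h2=7; 2 taken => place at 9.
420 hashes to 2, h2=1; 2 taken => place at 3.
Table: [∅, ∅, 13, 420, ∅, ∅, 347, 607, ∅, 156, 167]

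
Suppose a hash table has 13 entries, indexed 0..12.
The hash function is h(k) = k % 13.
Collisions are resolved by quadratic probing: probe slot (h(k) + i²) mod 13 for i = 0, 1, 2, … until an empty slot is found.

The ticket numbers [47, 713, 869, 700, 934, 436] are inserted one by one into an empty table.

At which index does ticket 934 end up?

7

Insert 47: h=8, slot 8 empty → index 8.
Insert 713: h=11, slot 11 empty → index 11.
Insert 869: h=11, slot 11 occupied → index 12.
Insert 700: h=11, slots 11,12 occupied → index 2.
Insert 934: h=11, slots 11,12,2 occupied → index 7.
Insert 436: h=7, slots 7,8,11 occupied → index 3.
Table: [., ., 700, 436, ., ., ., 934, 47, ., ., 713, 869]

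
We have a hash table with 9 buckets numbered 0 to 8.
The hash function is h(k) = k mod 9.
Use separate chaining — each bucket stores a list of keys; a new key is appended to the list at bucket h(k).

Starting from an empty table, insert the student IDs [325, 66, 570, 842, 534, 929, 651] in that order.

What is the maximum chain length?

Insert 325: h=1, bucket 1 empty -> new chain.
Insert 66: h=3, bucket 3 empty -> new chain.
Insert 570: h=3, bucket 3 nonempty -> append to chain.
Insert 842: h=5, bucket 5 empty -> new chain.
Insert 534: h=3, bucket 3 nonempty -> append to chain.
Insert 929: h=2, bucket 2 empty -> new chain.
Insert 651: h=3, bucket 3 nonempty -> append to chain.
Final buckets:
0: ∅
1: 325
2: 929
3: 66 -> 570 -> 534 -> 651
4: ∅
5: 842
6: ∅
7: ∅
8: ∅

4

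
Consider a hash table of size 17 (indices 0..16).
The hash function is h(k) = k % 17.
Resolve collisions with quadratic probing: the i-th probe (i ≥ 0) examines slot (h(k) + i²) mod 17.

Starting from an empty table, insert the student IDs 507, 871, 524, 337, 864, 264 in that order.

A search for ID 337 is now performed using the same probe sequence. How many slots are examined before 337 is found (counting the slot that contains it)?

507 hashes to 14; slot 14 is free → place at 14.
871 hashes to 4; slot 4 is free → place at 4.
524 hashes to 14; 14 taken → place at 15.
337 hashes to 14; 14,15 taken → place at 1.
864 hashes to 14; 14,15,1 taken → place at 6.
264 hashes to 9; slot 9 is free → place at 9.
Table: [—, 337, —, —, 871, —, 864, —, —, 264, —, —, —, —, 507, 524, —]
Lookup 337: h=14, probe 14,15,1 → found at 1.

3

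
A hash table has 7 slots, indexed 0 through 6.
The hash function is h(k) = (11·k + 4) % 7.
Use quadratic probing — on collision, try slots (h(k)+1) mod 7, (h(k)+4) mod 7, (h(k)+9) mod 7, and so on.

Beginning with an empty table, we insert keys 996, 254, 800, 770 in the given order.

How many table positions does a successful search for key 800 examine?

996: h=5 => slot 5
254: h=5, probe 5,6 => slot 6
800: h=5, probe 5,6,2 => slot 2
770: h=4 => slot 4
Table: [_, _, 800, _, 770, 996, 254]
Lookup 800: h=5, probe 5,6,2 → found at 2.

3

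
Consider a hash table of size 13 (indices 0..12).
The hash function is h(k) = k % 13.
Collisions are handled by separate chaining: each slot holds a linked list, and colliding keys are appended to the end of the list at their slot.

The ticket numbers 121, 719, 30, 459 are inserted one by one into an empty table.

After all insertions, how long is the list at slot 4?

4

Insert 121: h=4, bucket 4 empty -> new chain.
Insert 719: h=4, bucket 4 nonempty -> append to chain.
Insert 30: h=4, bucket 4 nonempty -> append to chain.
Insert 459: h=4, bucket 4 nonempty -> append to chain.
Final buckets:
0: _
1: _
2: _
3: _
4: 121 -> 719 -> 30 -> 459
5: _
6: _
7: _
8: _
9: _
10: _
11: _
12: _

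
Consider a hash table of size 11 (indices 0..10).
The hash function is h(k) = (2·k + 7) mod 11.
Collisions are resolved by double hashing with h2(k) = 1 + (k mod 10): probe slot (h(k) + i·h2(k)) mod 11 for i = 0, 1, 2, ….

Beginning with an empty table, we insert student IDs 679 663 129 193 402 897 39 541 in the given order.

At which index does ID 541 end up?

4

679 hashes to 1; slot 1 is free -> place at 1.
663 hashes to 2; slot 2 is free -> place at 2.
129 hashes to 1, h2=10; 1 taken -> place at 0.
193 hashes to 8; slot 8 is free -> place at 8.
402 hashes to 8, h2=3; 8,0 taken -> place at 3.
897 hashes to 8, h2=8; 8 taken -> place at 5.
39 hashes to 8, h2=10; 8 taken -> place at 7.
541 hashes to 0, h2=2; 0,2 taken -> place at 4.
Table: [129, 679, 663, 402, 541, 897, -, 39, 193, -, -]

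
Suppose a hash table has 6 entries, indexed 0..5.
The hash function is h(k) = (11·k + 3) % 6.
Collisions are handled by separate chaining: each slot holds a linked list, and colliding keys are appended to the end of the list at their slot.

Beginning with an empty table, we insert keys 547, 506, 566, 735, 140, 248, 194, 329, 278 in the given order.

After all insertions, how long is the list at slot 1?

6

Insert 547: h=2, bucket 2 empty → new chain.
Insert 506: h=1, bucket 1 empty → new chain.
Insert 566: h=1, bucket 1 nonempty → append to chain.
Insert 735: h=0, bucket 0 empty → new chain.
Insert 140: h=1, bucket 1 nonempty → append to chain.
Insert 248: h=1, bucket 1 nonempty → append to chain.
Insert 194: h=1, bucket 1 nonempty → append to chain.
Insert 329: h=4, bucket 4 empty → new chain.
Insert 278: h=1, bucket 1 nonempty → append to chain.
Final buckets:
0: 735
1: 506 -> 566 -> 140 -> 248 -> 194 -> 278
2: 547
3: ∅
4: 329
5: ∅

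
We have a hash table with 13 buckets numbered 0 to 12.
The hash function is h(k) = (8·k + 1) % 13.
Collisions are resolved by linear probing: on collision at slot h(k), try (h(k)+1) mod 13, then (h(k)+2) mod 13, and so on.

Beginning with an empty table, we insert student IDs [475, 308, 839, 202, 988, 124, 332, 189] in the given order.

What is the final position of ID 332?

Insert 475: h=5, slot 5 empty -> index 5.
Insert 308: h=8, slot 8 empty -> index 8.
Insert 839: h=5, slot 5 occupied -> index 6.
Insert 202: h=5, slots 5,6 occupied -> index 7.
Insert 988: h=1, slot 1 empty -> index 1.
Insert 124: h=5, slots 5,6,7,8 occupied -> index 9.
Insert 332: h=5, slots 5,6,7,8,9 occupied -> index 10.
Insert 189: h=5, slots 5,6,7,8,9,10 occupied -> index 11.
Table: [., 988, ., ., ., 475, 839, 202, 308, 124, 332, 189, .]

10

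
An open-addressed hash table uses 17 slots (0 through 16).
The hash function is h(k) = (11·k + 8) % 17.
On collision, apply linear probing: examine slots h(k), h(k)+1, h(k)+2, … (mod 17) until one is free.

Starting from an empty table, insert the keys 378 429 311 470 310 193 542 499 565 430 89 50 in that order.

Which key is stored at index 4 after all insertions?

542

378 hashes to 1; slot 1 is free -> place at 1.
429 hashes to 1; 1 taken -> place at 2.
311 hashes to 12; slot 12 is free -> place at 12.
470 hashes to 10; slot 10 is free -> place at 10.
310 hashes to 1; 1,2 taken -> place at 3.
193 hashes to 6; slot 6 is free -> place at 6.
542 hashes to 3; 3 taken -> place at 4.
499 hashes to 6; 6 taken -> place at 7.
565 hashes to 1; 1,2,3,4 taken -> place at 5.
430 hashes to 12; 12 taken -> place at 13.
89 hashes to 1; 1,2,3,4,5,6,7 taken -> place at 8.
50 hashes to 14; slot 14 is free -> place at 14.
Table: [—, 378, 429, 310, 542, 565, 193, 499, 89, —, 470, —, 311, 430, 50, —, —]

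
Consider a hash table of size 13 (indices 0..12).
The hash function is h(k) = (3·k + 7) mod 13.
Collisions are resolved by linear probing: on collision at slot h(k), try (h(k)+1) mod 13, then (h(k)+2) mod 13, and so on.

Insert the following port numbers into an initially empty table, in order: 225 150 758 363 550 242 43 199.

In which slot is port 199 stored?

225: h=6 → slot 6
150: h=2 → slot 2
758: h=6, probe 6,7 → slot 7
363: h=4 → slot 4
550: h=6, probe 6,7,8 → slot 8
242: h=5 → slot 5
43: h=6, probe 6,7,8,9 → slot 9
199: h=6, probe 6,7,8,9,10 → slot 10
Table: [_, _, 150, _, 363, 242, 225, 758, 550, 43, 199, _, _]

10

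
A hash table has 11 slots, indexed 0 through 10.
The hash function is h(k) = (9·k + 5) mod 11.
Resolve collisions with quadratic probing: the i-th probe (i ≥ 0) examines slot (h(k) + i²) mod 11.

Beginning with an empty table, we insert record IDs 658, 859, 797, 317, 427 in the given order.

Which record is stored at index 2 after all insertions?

Insert 658: h=9, slot 9 empty → index 9.
Insert 859: h=3, slot 3 empty → index 3.
Insert 797: h=6, slot 6 empty → index 6.
Insert 317: h=9, slot 9 occupied → index 10.
Insert 427: h=9, slots 9,10 occupied → index 2.
Table: [., ., 427, 859, ., ., 797, ., ., 658, 317]

427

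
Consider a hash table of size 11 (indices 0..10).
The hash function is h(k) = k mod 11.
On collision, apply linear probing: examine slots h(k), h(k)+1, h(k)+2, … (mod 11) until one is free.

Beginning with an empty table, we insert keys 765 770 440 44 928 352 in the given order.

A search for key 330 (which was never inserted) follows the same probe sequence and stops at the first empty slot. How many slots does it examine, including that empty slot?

765 hashes to 6; slot 6 is free => place at 6.
770 hashes to 0; slot 0 is free => place at 0.
440 hashes to 0; 0 taken => place at 1.
44 hashes to 0; 0,1 taken => place at 2.
928 hashes to 4; slot 4 is free => place at 4.
352 hashes to 0; 0,1,2 taken => place at 3.
Table: [770, 440, 44, 352, 928, _, 765, _, _, _, _]
Lookup 330: h=0, probe 0,1,2,3,4,5 → slot 5 empty, not found.

6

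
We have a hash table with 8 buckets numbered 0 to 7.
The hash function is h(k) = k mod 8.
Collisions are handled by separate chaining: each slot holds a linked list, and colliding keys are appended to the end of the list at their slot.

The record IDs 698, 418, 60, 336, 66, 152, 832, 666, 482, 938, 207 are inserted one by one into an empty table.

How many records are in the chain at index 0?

3

698 -> bucket 2
418 -> bucket 2 (collision)
60 -> bucket 4
336 -> bucket 0
66 -> bucket 2 (collision)
152 -> bucket 0 (collision)
832 -> bucket 0 (collision)
666 -> bucket 2 (collision)
482 -> bucket 2 (collision)
938 -> bucket 2 (collision)
207 -> bucket 7
Final buckets:
0: 336 -> 152 -> 832
1: .
2: 698 -> 418 -> 66 -> 666 -> 482 -> 938
3: .
4: 60
5: .
6: .
7: 207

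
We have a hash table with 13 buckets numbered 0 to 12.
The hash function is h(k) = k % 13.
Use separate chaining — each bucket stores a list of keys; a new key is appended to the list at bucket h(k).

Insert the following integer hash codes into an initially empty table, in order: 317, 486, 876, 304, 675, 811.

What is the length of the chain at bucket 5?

317 -> bucket 5
486 -> bucket 5 (collision)
876 -> bucket 5 (collision)
304 -> bucket 5 (collision)
675 -> bucket 12
811 -> bucket 5 (collision)
Final buckets:
0: ∅
1: ∅
2: ∅
3: ∅
4: ∅
5: 317 -> 486 -> 876 -> 304 -> 811
6: ∅
7: ∅
8: ∅
9: ∅
10: ∅
11: ∅
12: 675

5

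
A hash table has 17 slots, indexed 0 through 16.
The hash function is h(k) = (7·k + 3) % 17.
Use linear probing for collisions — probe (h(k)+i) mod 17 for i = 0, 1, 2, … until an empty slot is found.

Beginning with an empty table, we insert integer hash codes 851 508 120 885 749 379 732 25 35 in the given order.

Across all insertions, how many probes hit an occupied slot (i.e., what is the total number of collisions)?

Insert 851: h=10, slot 10 empty => index 10.
Insert 508: h=6, slot 6 empty => index 6.
Insert 120: h=10, slot 10 occupied => index 11.
Insert 885: h=10, slots 10,11 occupied => index 12.
Insert 749: h=10, slots 10,11,12 occupied => index 13.
Insert 379: h=4, slot 4 empty => index 4.
Insert 732: h=10, slots 10,11,12,13 occupied => index 14.
Insert 25: h=8, slot 8 empty => index 8.
Insert 35: h=10, slots 10,11,12,13,14 occupied => index 15.
Table: [∅, ∅, ∅, ∅, 379, ∅, 508, ∅, 25, ∅, 851, 120, 885, 749, 732, 35, ∅]

15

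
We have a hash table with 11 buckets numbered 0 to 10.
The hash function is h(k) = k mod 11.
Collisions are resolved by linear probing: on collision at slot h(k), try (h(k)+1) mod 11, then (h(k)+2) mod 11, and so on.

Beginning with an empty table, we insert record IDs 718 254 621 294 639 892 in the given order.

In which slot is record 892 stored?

4

718 hashes to 3; slot 3 is free => place at 3.
254 hashes to 1; slot 1 is free => place at 1.
621 hashes to 5; slot 5 is free => place at 5.
294 hashes to 8; slot 8 is free => place at 8.
639 hashes to 1; 1 taken => place at 2.
892 hashes to 1; 1,2,3 taken => place at 4.
Table: [-, 254, 639, 718, 892, 621, -, -, 294, -, -]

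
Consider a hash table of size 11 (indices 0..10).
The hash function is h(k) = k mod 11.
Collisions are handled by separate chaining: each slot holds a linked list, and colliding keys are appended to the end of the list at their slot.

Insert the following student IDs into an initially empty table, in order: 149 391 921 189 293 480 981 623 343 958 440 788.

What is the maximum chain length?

Insert 149: h=6, bucket 6 empty → new chain.
Insert 391: h=6, bucket 6 nonempty → append to chain.
Insert 921: h=8, bucket 8 empty → new chain.
Insert 189: h=2, bucket 2 empty → new chain.
Insert 293: h=7, bucket 7 empty → new chain.
Insert 480: h=7, bucket 7 nonempty → append to chain.
Insert 981: h=2, bucket 2 nonempty → append to chain.
Insert 623: h=7, bucket 7 nonempty → append to chain.
Insert 343: h=2, bucket 2 nonempty → append to chain.
Insert 958: h=1, bucket 1 empty → new chain.
Insert 440: h=0, bucket 0 empty → new chain.
Insert 788: h=7, bucket 7 nonempty → append to chain.
Final buckets:
0: 440
1: 958
2: 189 -> 981 -> 343
3: _
4: _
5: _
6: 149 -> 391
7: 293 -> 480 -> 623 -> 788
8: 921
9: _
10: _

4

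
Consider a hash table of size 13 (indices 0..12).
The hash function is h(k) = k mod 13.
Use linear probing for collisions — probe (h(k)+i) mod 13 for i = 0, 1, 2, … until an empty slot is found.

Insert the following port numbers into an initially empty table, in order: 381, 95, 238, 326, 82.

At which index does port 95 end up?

5

381 hashes to 4; slot 4 is free -> place at 4.
95 hashes to 4; 4 taken -> place at 5.
238 hashes to 4; 4,5 taken -> place at 6.
326 hashes to 1; slot 1 is free -> place at 1.
82 hashes to 4; 4,5,6 taken -> place at 7.
Table: [—, 326, —, —, 381, 95, 238, 82, —, —, —, —, —]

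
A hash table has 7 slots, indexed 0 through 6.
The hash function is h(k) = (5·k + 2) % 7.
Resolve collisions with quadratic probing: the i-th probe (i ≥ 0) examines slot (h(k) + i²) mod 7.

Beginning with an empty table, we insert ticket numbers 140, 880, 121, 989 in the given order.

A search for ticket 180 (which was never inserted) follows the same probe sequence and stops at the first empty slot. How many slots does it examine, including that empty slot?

3

Insert 140: h=2, slot 2 empty -> index 2.
Insert 880: h=6, slot 6 empty -> index 6.
Insert 121: h=5, slot 5 empty -> index 5.
Insert 989: h=5, slots 5,6,2 occupied -> index 0.
Table: [989, ., 140, ., ., 121, 880]
Lookup 180: h=6, probe 6,0,3 → slot 3 empty, not found.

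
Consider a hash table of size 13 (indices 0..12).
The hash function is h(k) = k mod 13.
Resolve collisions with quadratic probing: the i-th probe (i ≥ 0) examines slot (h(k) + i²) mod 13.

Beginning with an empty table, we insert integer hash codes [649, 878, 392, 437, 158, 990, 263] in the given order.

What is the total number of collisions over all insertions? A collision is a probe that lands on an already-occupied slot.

Insert 649: h=12, slot 12 empty => index 12.
Insert 878: h=7, slot 7 empty => index 7.
Insert 392: h=2, slot 2 empty => index 2.
Insert 437: h=8, slot 8 empty => index 8.
Insert 158: h=2, slot 2 occupied => index 3.
Insert 990: h=2, slots 2,3 occupied => index 6.
Insert 263: h=3, slot 3 occupied => index 4.
Table: [_, _, 392, 158, 263, _, 990, 878, 437, _, _, _, 649]

4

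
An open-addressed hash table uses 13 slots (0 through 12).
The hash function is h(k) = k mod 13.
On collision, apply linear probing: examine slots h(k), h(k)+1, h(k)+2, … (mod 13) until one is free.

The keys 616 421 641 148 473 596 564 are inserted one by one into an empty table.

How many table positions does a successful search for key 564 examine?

5

Insert 616: h=5, slot 5 empty -> index 5.
Insert 421: h=5, slot 5 occupied -> index 6.
Insert 641: h=4, slot 4 empty -> index 4.
Insert 148: h=5, slots 5,6 occupied -> index 7.
Insert 473: h=5, slots 5,6,7 occupied -> index 8.
Insert 596: h=11, slot 11 empty -> index 11.
Insert 564: h=5, slots 5,6,7,8 occupied -> index 9.
Table: [., ., ., ., 641, 616, 421, 148, 473, 564, ., 596, .]
Lookup 564: h=5, probe 5,6,7,8,9 → found at 9.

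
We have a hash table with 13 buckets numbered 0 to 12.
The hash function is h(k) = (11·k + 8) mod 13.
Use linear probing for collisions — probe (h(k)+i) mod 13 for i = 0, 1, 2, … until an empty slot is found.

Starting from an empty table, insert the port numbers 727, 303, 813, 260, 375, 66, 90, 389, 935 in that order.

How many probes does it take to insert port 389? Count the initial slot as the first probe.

5

727: h=10 → slot 10
303: h=0 → slot 0
813: h=7 → slot 7
260: h=8 → slot 8
375: h=12 → slot 12
66: h=6 → slot 6
90: h=10, probe 10,11 → slot 11
389: h=10, probe 10,11,12,0,1 → slot 1
935: h=10, probe 10,11,12,0,1,2 → slot 2
Table: [303, 389, 935, -, -, -, 66, 813, 260, -, 727, 90, 375]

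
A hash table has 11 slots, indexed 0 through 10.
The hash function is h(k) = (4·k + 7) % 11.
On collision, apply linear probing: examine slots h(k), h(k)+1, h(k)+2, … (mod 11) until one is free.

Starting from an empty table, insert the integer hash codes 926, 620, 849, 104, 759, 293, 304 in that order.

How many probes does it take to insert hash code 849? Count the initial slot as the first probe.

2

926: h=4 → slot 4
620: h=1 → slot 1
849: h=4, probe 4,5 → slot 5
104: h=5, probe 5,6 → slot 6
759: h=7 → slot 7
293: h=2 → slot 2
304: h=2, probe 2,3 → slot 3
Table: [∅, 620, 293, 304, 926, 849, 104, 759, ∅, ∅, ∅]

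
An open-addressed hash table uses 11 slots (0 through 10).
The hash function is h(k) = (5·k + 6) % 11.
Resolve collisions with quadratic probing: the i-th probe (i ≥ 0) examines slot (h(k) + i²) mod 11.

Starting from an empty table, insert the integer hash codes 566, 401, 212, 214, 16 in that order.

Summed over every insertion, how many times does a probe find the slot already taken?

7

Insert 566: h=9, slot 9 empty -> index 9.
Insert 401: h=9, slot 9 occupied -> index 10.
Insert 212: h=10, slot 10 occupied -> index 0.
Insert 214: h=9, slots 9,10 occupied -> index 2.
Insert 16: h=9, slots 9,10,2 occupied -> index 7.
Table: [212, -, 214, -, -, -, -, 16, -, 566, 401]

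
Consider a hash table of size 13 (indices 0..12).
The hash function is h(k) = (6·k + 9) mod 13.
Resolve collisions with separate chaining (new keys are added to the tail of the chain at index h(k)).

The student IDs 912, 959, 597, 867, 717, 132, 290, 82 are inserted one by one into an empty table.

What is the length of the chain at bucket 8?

3

Insert 912: h=8, bucket 8 empty -> new chain.
Insert 959: h=4, bucket 4 empty -> new chain.
Insert 597: h=3, bucket 3 empty -> new chain.
Insert 867: h=11, bucket 11 empty -> new chain.
Insert 717: h=8, bucket 8 nonempty -> append to chain.
Insert 132: h=8, bucket 8 nonempty -> append to chain.
Insert 290: h=7, bucket 7 empty -> new chain.
Insert 82: h=7, bucket 7 nonempty -> append to chain.
Final buckets:
0: -
1: -
2: -
3: 597
4: 959
5: -
6: -
7: 290 -> 82
8: 912 -> 717 -> 132
9: -
10: -
11: 867
12: -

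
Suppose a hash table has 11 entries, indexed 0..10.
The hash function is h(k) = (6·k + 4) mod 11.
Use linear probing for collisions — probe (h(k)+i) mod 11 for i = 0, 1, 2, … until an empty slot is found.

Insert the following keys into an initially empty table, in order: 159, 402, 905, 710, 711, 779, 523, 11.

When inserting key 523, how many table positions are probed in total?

3

Insert 159: h=1, slot 1 empty → index 1.
Insert 402: h=7, slot 7 empty → index 7.
Insert 905: h=0, slot 0 empty → index 0.
Insert 710: h=7, slot 7 occupied → index 8.
Insert 711: h=2, slot 2 empty → index 2.
Insert 779: h=3, slot 3 empty → index 3.
Insert 523: h=7, slots 7,8 occupied → index 9.
Insert 11: h=4, slot 4 empty → index 4.
Table: [905, 159, 711, 779, 11, ., ., 402, 710, 523, .]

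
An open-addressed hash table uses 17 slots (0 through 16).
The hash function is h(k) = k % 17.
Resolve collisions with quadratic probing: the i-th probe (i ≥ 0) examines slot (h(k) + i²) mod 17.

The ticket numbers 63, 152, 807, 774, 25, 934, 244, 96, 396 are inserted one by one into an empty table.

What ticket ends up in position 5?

63 hashes to 12; slot 12 is free => place at 12.
152 hashes to 16; slot 16 is free => place at 16.
807 hashes to 8; slot 8 is free => place at 8.
774 hashes to 9; slot 9 is free => place at 9.
25 hashes to 8; 8,9,12 taken => place at 0.
934 hashes to 16; 16,0 taken => place at 3.
244 hashes to 6; slot 6 is free => place at 6.
96 hashes to 11; slot 11 is free => place at 11.
396 hashes to 5; slot 5 is free => place at 5.
Table: [25, —, —, 934, —, 396, 244, —, 807, 774, —, 96, 63, —, —, —, 152]

396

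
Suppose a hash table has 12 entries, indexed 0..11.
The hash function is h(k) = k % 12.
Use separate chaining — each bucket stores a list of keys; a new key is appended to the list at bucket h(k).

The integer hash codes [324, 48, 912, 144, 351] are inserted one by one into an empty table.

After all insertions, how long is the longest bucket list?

Insert 324: h=0, bucket 0 empty -> new chain.
Insert 48: h=0, bucket 0 nonempty -> append to chain.
Insert 912: h=0, bucket 0 nonempty -> append to chain.
Insert 144: h=0, bucket 0 nonempty -> append to chain.
Insert 351: h=3, bucket 3 empty -> new chain.
Final buckets:
0: 324 -> 48 -> 912 -> 144
1: —
2: —
3: 351
4: —
5: —
6: —
7: —
8: —
9: —
10: —
11: —

4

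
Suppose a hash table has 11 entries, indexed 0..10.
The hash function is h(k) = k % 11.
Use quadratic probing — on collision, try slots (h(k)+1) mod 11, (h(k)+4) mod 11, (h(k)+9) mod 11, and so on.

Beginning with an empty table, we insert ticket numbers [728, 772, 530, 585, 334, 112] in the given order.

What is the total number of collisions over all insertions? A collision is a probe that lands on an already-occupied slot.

10

728: h=2 => slot 2
772: h=2, probe 2,3 => slot 3
530: h=2, probe 2,3,6 => slot 6
585: h=2, probe 2,3,6,0 => slot 0
334: h=4 => slot 4
112: h=2, probe 2,3,6,0,7 => slot 7
Table: [585, ., 728, 772, 334, ., 530, 112, ., ., .]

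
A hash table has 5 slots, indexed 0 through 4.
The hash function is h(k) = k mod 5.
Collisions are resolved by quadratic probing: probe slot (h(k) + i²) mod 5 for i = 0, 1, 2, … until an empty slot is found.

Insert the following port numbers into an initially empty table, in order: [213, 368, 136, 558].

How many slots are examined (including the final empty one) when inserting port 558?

3

Insert 213: h=3, slot 3 empty -> index 3.
Insert 368: h=3, slot 3 occupied -> index 4.
Insert 136: h=1, slot 1 empty -> index 1.
Insert 558: h=3, slots 3,4 occupied -> index 2.
Table: [., 136, 558, 213, 368]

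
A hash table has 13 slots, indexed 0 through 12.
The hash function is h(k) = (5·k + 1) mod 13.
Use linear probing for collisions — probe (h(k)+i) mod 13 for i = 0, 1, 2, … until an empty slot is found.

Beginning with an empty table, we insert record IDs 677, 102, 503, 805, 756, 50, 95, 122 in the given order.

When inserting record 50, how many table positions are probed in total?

2

677: h=6 → slot 6
102: h=4 → slot 4
503: h=7 → slot 7
805: h=9 → slot 9
756: h=11 → slot 11
50: h=4, probe 4,5 → slot 5
95: h=8 → slot 8
122: h=0 → slot 0
Table: [122, ∅, ∅, ∅, 102, 50, 677, 503, 95, 805, ∅, 756, ∅]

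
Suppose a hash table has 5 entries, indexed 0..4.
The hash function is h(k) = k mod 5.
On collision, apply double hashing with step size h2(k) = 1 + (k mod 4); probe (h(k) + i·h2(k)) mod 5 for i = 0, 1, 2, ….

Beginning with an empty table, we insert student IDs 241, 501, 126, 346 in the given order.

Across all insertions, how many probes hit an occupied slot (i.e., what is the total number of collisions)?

Insert 241: h=1, slot 1 empty -> index 1.
Insert 501: h=1, h2=2, slot 1 occupied -> index 3.
Insert 126: h=1, h2=3, slot 1 occupied -> index 4.
Insert 346: h=1, h2=3, slots 1,4 occupied -> index 2.
Table: [-, 241, 346, 501, 126]

4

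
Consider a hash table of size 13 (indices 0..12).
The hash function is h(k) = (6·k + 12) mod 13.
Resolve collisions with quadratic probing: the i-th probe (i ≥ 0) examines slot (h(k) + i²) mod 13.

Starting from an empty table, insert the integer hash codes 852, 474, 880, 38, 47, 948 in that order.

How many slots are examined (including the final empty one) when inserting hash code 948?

2

Insert 852: h=2, slot 2 empty => index 2.
Insert 474: h=9, slot 9 empty => index 9.
Insert 880: h=1, slot 1 empty => index 1.
Insert 38: h=6, slot 6 empty => index 6.
Insert 47: h=8, slot 8 empty => index 8.
Insert 948: h=6, slot 6 occupied => index 7.
Table: [., 880, 852, ., ., ., 38, 948, 47, 474, ., ., .]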